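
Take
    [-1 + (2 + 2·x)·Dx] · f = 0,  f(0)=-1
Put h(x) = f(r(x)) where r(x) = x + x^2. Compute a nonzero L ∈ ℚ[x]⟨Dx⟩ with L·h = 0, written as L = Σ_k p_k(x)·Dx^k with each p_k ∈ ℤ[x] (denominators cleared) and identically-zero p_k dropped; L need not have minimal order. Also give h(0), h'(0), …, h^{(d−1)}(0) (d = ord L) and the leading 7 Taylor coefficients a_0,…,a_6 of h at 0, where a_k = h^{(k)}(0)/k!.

L = (-1 - 2·x) + (2 + 2·x + 2·x^2)·Dx  (order 1).
h: a_k = -1, -1/2, -3/8, 3/16, -3/128, -15/256, 57/1024, …
ICs: h(0) = -1.

f: a_k = -1, -1/2, 1/8, -1/16, 5/128, -7/256, 21/1024, …
h₀=f(r): pull back L_f along r ⇒ L₀.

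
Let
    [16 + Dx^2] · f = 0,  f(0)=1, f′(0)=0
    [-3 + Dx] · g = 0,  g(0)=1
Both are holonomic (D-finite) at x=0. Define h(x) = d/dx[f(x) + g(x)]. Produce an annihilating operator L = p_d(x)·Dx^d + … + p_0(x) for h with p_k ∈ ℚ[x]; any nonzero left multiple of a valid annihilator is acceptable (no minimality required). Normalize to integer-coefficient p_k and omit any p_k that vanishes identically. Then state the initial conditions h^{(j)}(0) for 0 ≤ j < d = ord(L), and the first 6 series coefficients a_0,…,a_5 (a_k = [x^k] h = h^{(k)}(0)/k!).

f: a_k = 1, 0, -8, 0, 32/3, 0, …
g: a_k = 1, 3, 9/2, 9/2, 27/8, 81/40, …
Sum ⇒ L₀ = lclm(L_f,L_g) in ℚ(x)⟨Dx⟩.
h=h₀': d/dx-closure on L₀ ⇒ L.
L = 48 - 16·Dx + 3·Dx^2 - Dx^3  (order 3).
h: a_k = 3, -7, 27/2, 337/6, 81/8, -3367/120, …
ICs: h(0) = 3, h′(0) = -7, h′′(0) = 27.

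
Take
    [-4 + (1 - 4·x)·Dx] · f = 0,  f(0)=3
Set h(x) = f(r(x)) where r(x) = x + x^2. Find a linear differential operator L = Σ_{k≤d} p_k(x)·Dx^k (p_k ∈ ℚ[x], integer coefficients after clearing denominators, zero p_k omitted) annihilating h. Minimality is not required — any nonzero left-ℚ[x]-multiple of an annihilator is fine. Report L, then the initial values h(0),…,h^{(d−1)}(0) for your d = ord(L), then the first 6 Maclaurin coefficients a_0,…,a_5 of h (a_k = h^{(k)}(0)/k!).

L = (4 + 8·x) + (-1 + 4·x + 4·x^2)·Dx  (order 1).
h: a_k = 3, 12, 60, 288, 1392, 6720, …
ICs: h(0) = 3.

f: a_k = 3, 12, 48, 192, 768, 3072, …
L₀ from L_f via x↦r, Dx↦r'^{-1}Dx.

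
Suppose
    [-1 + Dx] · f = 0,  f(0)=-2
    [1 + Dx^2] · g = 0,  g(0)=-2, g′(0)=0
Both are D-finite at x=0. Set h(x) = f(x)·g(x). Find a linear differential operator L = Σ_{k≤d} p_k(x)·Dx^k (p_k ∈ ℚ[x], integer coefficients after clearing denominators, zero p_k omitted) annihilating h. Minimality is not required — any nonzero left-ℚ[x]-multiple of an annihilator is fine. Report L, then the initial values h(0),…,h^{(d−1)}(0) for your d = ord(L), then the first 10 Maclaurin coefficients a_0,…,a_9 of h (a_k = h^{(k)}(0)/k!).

f: a_k = -2, -2, -1, -1/3, -1/12, -1/60, -1/360, -1/2520, -1/20160, -1/181440, …
g: a_k = -2, 0, 1, 0, -1/12, 0, 1/360, 0, -1/20160, 0, …
h₀=f·g: eliminate ⇒ L₀, order ≤ 1·2.
L = 2 - 2·Dx + Dx^2  (order 2).
h: a_k = 4, 4, 0, -4/3, -2/3, -2/15, 0, 2/315, 1/630, 1/5670, …
ICs: h(0) = 4, h′(0) = 4.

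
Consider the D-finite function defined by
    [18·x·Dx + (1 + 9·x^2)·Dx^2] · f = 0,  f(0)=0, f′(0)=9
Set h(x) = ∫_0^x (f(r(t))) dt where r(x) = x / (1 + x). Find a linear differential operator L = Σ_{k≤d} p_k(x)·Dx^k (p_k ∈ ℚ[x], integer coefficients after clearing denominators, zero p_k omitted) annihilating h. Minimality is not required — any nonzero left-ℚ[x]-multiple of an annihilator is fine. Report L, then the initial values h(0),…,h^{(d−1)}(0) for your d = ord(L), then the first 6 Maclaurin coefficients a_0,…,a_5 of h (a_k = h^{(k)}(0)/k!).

f: a_k = 0, 9, 0, -27, 0, 729/5, …
Substitute x→r, Dx→(1/r')Dx; clear ⇒ L₀.
∫: right-multiply L₀ by Dx.
L = (2 + 20·x)·Dx^2 + (1 + 2·x + 10·x^2)·Dx^3  (order 3).
h: a_k = 0, 0, 9/2, -3, -9/2, 72/5, …
ICs: h(0) = 0, h′(0) = 0, h′′(0) = 9.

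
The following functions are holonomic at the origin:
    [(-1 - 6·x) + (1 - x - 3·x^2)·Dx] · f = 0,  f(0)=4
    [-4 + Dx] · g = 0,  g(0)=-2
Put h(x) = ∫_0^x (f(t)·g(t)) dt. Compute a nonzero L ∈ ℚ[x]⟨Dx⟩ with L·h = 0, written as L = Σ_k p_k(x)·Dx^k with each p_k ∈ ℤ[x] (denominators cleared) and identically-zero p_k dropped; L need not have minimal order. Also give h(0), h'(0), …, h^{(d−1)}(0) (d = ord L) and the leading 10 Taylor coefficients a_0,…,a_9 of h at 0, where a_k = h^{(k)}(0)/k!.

f: a_k = 4, 4, 16, 28, 76, 160, 388, 868, 2032, 4636, …
g: a_k = -2, -8, -16, -64/3, -64/3, -256/15, -512/45, -2048/315, -1024/315, -4096/2835, …
Sym-product of L_f,L_g gives L₀ (≤ ord 1).
∫: right-multiply L₀ by Dx.
L = (5 + 2·x - 12·x^2)·Dx + (-1 + x + 3·x^2)·Dx^2  (order 2).
h: a_k = 0, -8, -20, -128/3, -250/3, -2408/15, -14032/45, -5560/9, -392303/315, -1445824/567, …
ICs: h(0) = 0, h′(0) = -8.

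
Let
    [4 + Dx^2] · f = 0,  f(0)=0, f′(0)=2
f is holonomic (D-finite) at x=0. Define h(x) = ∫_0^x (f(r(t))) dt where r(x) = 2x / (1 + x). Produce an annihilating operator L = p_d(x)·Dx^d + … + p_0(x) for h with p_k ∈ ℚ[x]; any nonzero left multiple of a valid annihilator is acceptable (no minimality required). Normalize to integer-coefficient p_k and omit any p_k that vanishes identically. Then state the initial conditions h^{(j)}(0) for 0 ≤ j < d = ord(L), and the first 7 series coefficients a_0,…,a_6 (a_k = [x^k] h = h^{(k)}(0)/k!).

f: a_k = 0, 2, 0, -4/3, 0, 4/15, 0, …
Substitute x→r, Dx→(1/r')Dx; clear ⇒ L₀.
Integrate: L := L₀·Dx.
L = 16·Dx + (2 + 6·x + 6·x^2 + 2·x^3)·Dx^2 + (1 + 4·x + 6·x^2 + 4·x^3 + x^4)·Dx^3  (order 3).
h: a_k = 0, 0, 2, -4/3, -5/3, 28/5, -386/45, …
ICs: h(0) = 0, h′(0) = 0, h′′(0) = 4.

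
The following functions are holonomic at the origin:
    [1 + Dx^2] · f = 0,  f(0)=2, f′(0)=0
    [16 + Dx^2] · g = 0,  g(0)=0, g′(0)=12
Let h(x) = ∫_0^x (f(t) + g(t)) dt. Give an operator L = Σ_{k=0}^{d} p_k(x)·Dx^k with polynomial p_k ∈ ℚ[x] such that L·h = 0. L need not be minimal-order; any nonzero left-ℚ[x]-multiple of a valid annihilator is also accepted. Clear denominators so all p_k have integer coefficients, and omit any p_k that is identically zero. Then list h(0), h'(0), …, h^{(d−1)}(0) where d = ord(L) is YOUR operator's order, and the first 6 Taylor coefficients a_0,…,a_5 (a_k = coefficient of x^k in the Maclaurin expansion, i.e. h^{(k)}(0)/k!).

L = 16·Dx + 17·Dx^3 + Dx^5  (order 5).
h: a_k = 0, 2, 6, -1/3, -8, 1/60, …
ICs: h(0) = 0, h′(0) = 2, h′′(0) = 12, h′′′(0) = -2, h′′′′(0) = -192.

f: a_k = 2, 0, -1, 0, 1/12, 0, …
g: a_k = 0, 12, 0, -32, 0, 128/5, …
f+g: L₀ = lclm(L_f,L_g), ord ≤ 2+2.
h=∫₀ˣh₀: take L = L₀·Dx.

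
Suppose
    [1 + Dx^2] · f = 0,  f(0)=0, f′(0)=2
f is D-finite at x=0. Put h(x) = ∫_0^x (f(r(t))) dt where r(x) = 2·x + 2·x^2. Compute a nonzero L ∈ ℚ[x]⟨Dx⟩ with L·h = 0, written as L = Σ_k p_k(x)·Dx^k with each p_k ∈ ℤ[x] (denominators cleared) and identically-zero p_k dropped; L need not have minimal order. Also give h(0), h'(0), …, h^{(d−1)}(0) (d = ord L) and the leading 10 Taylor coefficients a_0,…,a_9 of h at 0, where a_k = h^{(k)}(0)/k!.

f: a_k = 0, 2, 0, -1/3, 0, 1/60, 0, -1/2520, 0, 1/181440, …
f∘r: x↦r, Dx↦Dx/r' in L_f ⇒ L₀.
h=∫h₀ ⇒ L = L₀·Dx.
L = (4 + 24·x + 48·x^2 + 32·x^3)·Dx - 2·Dx^2 + (1 + 2·x)·Dx^3  (order 3).
h: a_k = 0, 0, 2, 4/3, -2/3, -8/5, -56/45, 0, 208/315, 224/405, …
ICs: h(0) = 0, h′(0) = 0, h′′(0) = 4.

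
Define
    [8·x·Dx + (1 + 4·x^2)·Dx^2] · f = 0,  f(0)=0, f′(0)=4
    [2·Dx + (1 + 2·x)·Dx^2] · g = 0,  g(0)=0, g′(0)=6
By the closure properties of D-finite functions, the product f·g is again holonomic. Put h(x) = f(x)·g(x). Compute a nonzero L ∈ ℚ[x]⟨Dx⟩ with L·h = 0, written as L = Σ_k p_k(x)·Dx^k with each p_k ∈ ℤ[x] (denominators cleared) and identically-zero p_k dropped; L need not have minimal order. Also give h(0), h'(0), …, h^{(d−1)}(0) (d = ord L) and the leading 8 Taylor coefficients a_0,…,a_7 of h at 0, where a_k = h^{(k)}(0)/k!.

L = (192 + 704·x + 2560·x^2 + 9984·x^3 + 15360·x^4 + 13312·x^5 + 4096·x^7)·Dx + (72 + 992·x + 4928·x^2 + 15488·x^3 + 34816·x^4 + 47616·x^5 + 35840·x^6 + 6144·x^7 + 14336·x^8)·Dx^2 + (24 + 256·x + 1536·x^2 + 4992·x^3 + 11520·x^4 + 19968·x^5 + 24576·x^6 + 18432·x^7 + 6144·x^8 + 8192·x^9)·Dx^3 + (5 + 36·x + 148·x^2 + 448·x^3 + 1056·x^4 + 1920·x^5 + 2688·x^6 + 3072·x^7 + 2304·x^8 + 1024·x^9 + 1024·x^10)·Dx^4  (order 4).
h: a_k = 0, 0, 24, -24, 0, -16, 1664/15, -704/5, …
ICs: h(0) = 0, h′(0) = 0, h′′(0) = 48, h′′′(0) = -144.

f: a_k = 0, 4, 0, -16/3, 0, 64/5, 0, -256/7, …
g: a_k = 0, 6, -6, 8, -12, 96/5, -32, 384/7, …
L₀ := L_f ⊗_s L_g (sym. prod.), ord ≤ 4.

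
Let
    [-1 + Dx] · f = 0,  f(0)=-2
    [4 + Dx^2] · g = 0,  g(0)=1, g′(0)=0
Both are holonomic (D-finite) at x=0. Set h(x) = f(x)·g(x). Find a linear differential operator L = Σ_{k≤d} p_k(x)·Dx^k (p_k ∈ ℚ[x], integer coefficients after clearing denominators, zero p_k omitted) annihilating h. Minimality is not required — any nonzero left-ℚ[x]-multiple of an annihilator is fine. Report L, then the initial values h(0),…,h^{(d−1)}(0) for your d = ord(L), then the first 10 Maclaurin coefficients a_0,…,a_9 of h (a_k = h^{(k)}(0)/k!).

f: a_k = -2, -2, -1, -1/3, -1/12, -1/60, -1/360, -1/2520, -1/20160, -1/181440, …
g: a_k = 1, 0, -2, 0, 2/3, 0, -4/45, 0, 2/315, 0, …
Sym-product of L_f,L_g gives L₀ (≤ ord 2).
L = 5 - 2·Dx + Dx^2  (order 2).
h: a_k = -2, -2, 3, 11/3, 7/12, -41/60, -13/40, -29/2520, 527/20160, 1199/181440, …
ICs: h(0) = -2, h′(0) = -2.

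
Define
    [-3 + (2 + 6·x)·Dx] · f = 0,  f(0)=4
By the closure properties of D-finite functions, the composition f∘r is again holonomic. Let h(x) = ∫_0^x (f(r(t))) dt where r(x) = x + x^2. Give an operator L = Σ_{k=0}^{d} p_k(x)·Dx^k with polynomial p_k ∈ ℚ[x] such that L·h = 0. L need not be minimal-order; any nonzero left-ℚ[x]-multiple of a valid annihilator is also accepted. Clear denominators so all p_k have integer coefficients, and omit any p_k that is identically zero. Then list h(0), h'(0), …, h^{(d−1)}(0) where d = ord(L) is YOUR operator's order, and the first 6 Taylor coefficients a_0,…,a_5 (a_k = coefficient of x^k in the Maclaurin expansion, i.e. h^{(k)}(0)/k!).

L = (-3 - 6·x)·Dx + (2 + 6·x + 6·x^2)·Dx^2  (order 2).
h: a_k = 0, 4, 3, 1/2, -9/16, 99/160, …
ICs: h(0) = 0, h′(0) = 4.

f: a_k = 4, 6, -9/2, 27/4, -405/32, 1701/64, …
h₀=f(r): pull back L_f along r ⇒ L₀.
h=∫h₀ ⇒ L = L₀·Dx.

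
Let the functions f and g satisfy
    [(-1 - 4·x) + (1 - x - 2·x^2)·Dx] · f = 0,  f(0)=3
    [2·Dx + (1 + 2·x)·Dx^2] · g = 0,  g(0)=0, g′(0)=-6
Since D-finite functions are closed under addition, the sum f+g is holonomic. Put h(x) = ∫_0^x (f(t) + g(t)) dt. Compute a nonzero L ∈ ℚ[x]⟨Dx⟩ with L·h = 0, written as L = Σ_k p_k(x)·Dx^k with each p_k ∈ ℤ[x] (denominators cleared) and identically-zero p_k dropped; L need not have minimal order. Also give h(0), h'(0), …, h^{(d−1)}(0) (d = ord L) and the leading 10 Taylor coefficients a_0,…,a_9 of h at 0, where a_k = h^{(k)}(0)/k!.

f: a_k = 3, 3, 9, 15, 33, 63, 129, 255, 513, 1023, …
g: a_k = 0, -6, 6, -8, 12, -96/5, 32, -384/7, 96, -512/3, …
Sum ⇒ L₀ = lclm(L_f,L_g) in ℚ(x)⟨Dx⟩.
h=∫h₀ ⇒ L = L₀·Dx.
L = (54 + 228·x + 432·x^2 + 288·x^3 + 192·x^4)·Dx^2 + (11 + 124·x + 464·x^2 + 704·x^3 + 592·x^4 + 320·x^5)·Dx^3 + (-4 - 19·x - 17·x^2 + 42·x^3 + 116·x^4 + 136·x^5 + 64·x^6)·Dx^4  (order 4).
h: a_k = 0, 3, -3/2, 5, 7/4, 9, 73/10, 23, 1401/56, 203/3, …
ICs: h(0) = 0, h′(0) = 3, h′′(0) = -3, h′′′(0) = 30.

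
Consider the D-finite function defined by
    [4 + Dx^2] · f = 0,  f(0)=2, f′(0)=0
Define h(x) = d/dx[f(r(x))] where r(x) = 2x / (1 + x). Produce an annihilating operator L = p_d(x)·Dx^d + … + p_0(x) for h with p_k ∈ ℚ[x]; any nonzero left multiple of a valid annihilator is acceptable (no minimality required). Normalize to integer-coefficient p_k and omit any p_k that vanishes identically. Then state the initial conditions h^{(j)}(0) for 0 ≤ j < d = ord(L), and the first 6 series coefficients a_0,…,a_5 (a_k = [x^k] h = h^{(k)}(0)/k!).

f: a_k = 2, 0, -4, 0, 4/3, 0, …
L₀ from L_f via x↦r, Dx↦r'^{-1}Dx.
h₀' ⇒ L via d/dx closure of L₀.
L = (22 + 12·x + 6·x^2) + (6 + 18·x + 18·x^2 + 6·x^3)·Dx + (1 + 4·x + 6·x^2 + 4·x^3 + x^4)·Dx^2  (order 2).
h: a_k = 0, -32, 96, -320/3, -320/3, 10976/15, …
ICs: h(0) = 0, h′(0) = -32.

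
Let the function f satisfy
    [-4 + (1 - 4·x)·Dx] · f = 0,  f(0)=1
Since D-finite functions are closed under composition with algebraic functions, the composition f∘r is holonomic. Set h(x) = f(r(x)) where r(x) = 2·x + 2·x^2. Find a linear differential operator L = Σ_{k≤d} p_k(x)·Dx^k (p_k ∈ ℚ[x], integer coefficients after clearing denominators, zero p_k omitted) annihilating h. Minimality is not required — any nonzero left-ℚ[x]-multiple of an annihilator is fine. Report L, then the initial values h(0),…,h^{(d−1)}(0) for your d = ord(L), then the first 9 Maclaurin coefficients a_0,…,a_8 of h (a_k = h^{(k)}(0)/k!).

f: a_k = 1, 4, 16, 64, 256, 1024, 4096, 16384, 65536, …
f∘r: x↦r, Dx↦Dx/r' in L_f ⇒ L₀.
L = (8 + 16·x) + (-1 + 8·x + 8·x^2)·Dx  (order 1).
h: a_k = 1, 8, 72, 640, 5696, 50688, 451072, 4014080, 35721216, …
ICs: h(0) = 1.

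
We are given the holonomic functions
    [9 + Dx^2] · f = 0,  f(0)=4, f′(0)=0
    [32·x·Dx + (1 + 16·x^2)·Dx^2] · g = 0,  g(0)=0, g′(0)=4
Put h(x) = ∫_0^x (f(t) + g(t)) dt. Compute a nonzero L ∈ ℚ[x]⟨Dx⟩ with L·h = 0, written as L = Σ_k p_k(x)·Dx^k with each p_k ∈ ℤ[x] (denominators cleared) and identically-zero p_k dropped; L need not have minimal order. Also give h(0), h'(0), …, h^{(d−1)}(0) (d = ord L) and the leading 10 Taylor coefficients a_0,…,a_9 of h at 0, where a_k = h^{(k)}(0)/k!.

f: a_k = 4, 0, -18, 0, 27/2, 0, -81/20, 0, 729/1120, 0, …
g: a_k = 0, 4, 0, -64/3, 0, 1024/5, 0, -16384/7, 0, 262144/9, …
f+g: L₀ = lclm(L_f,L_g), ord ≤ 2+2.
h=∫₀ˣh₀: take L = L₀·Dx.
L = (-52704·x + 967680·x^3 + 663552·x^5)·Dx^2 + (-207 + 13104·x^2 + 283392·x^4 + 331776·x^6)·Dx^3 + (-5856·x + 107520·x^3 + 73728·x^5)·Dx^4 + (-23 + 1456·x^2 + 31488·x^4 + 36864·x^6)·Dx^5  (order 5).
h: a_k = 0, 4, 2, -6, -16/3, 27/10, 512/15, -81/140, -2048/7, 81/1120, …
ICs: h(0) = 0, h′(0) = 4, h′′(0) = 4, h′′′(0) = -36, h′′′′(0) = -128.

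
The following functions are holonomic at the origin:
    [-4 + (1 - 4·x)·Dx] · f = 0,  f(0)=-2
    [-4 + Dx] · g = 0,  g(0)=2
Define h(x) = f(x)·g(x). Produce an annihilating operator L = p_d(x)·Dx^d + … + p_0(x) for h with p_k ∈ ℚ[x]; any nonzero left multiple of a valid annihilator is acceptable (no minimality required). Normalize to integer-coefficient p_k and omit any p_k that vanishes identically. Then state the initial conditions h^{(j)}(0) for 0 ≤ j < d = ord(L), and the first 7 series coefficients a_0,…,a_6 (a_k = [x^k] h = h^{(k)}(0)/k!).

f: a_k = -2, -8, -32, -128, -512, -2048, -8192, …
g: a_k = 2, 8, 16, 64/3, 64/3, 256/15, 512/45, …
f·g: L₀ = L_f ⊗_s L_g, ord ≤ 1·1.
L = (8 - 16·x) + (-1 + 4·x)·Dx  (order 1).
h: a_k = -4, -32, -160, -2048/3, -8320/3, -166912/15, -2003968/45, …
ICs: h(0) = -4.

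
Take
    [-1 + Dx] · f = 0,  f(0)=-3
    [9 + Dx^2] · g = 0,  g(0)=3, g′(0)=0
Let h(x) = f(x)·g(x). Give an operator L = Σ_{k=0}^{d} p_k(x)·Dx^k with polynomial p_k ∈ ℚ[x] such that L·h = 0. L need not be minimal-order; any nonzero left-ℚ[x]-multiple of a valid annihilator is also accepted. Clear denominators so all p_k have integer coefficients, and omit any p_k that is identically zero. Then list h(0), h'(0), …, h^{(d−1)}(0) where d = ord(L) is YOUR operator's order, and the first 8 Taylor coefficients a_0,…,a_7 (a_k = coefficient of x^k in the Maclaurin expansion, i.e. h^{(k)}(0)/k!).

L = 10 - 2·Dx + Dx^2  (order 2).
h: a_k = -9, -9, 36, 39, -21/2, -237/10, -22/5, 307/70, …
ICs: h(0) = -9, h′(0) = -9.

f: a_k = -3, -3, -3/2, -1/2, -1/8, -1/40, -1/240, -1/1680, …
g: a_k = 3, 0, -27/2, 0, 81/8, 0, -243/80, 0, …
Sym-product of L_f,L_g gives L₀ (≤ ord 2).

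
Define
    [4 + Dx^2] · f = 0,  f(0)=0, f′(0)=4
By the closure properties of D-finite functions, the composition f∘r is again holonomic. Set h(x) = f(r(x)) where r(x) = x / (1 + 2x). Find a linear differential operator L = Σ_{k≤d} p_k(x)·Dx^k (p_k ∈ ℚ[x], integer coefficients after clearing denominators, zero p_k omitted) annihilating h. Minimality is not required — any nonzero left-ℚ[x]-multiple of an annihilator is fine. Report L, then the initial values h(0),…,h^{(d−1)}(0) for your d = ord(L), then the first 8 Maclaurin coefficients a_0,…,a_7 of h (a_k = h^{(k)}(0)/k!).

L = 4 + (4 + 24·x + 48·x^2 + 32·x^3)·Dx + (1 + 8·x + 24·x^2 + 32·x^3 + 16·x^4)·Dx^2  (order 2).
h: a_k = 0, 4, -8, 40/3, -16, 8/15, 80, -110896/315, …
ICs: h(0) = 0, h′(0) = 4.

f: a_k = 0, 4, 0, -8/3, 0, 8/15, 0, -16/315, …
L₀ from L_f via x↦r, Dx↦r'^{-1}Dx.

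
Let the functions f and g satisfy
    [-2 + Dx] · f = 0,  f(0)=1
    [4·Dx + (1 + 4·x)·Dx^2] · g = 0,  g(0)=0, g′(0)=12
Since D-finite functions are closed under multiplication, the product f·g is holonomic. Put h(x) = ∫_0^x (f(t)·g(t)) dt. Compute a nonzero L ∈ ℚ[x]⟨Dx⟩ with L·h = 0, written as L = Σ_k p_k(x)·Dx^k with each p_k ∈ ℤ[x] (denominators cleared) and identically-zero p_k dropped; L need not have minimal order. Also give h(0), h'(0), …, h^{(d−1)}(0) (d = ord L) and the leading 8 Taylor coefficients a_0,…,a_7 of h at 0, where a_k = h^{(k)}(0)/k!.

L = (-4 + 16·x)·Dx - 16·x·Dx^2 + (1 + 4·x)·Dx^3  (order 3).
h: a_k = 0, 0, 6, 0, 10, -96/5, 836/15, -3392/21, …
ICs: h(0) = 0, h′(0) = 0, h′′(0) = 12.

f: a_k = 1, 2, 2, 4/3, 2/3, 4/15, 4/45, 8/315, …
g: a_k = 0, 12, -24, 64, -192, 3072/5, -2048, 49152/7, …
Product ⇒ symmetric product L₀, ord ≤ 2.
∫: right-multiply L₀ by Dx.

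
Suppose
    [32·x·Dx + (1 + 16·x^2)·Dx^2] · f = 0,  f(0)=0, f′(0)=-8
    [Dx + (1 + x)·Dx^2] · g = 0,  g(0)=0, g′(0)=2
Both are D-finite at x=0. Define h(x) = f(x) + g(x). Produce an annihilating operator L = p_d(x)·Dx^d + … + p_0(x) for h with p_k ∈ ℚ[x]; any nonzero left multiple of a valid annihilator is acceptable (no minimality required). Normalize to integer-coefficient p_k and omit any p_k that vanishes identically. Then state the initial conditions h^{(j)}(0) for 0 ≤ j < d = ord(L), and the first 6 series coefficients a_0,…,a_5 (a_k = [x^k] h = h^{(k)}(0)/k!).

f: a_k = 0, -8, 0, 128/3, 0, -2048/5, …
g: a_k = 0, 2, -1, 2/3, -1/2, 2/5, …
Weyl lclm of L_f,L_g ⇒ L₀ (ord ≤ 4).
L = (-32 - 96·x + 1536·x^2 + 512·x^3)·Dx + (-34 - 64·x + 1440·x^2 + 3072·x^3 + 1024·x^4)·Dx^2 + (-1 + 31·x + 32·x^2 + 512·x^3 + 768·x^4 + 256·x^5)·Dx^3  (order 3).
h: a_k = 0, -6, -1, 130/3, -1/2, -2046/5, …
ICs: h(0) = 0, h′(0) = -6, h′′(0) = -2.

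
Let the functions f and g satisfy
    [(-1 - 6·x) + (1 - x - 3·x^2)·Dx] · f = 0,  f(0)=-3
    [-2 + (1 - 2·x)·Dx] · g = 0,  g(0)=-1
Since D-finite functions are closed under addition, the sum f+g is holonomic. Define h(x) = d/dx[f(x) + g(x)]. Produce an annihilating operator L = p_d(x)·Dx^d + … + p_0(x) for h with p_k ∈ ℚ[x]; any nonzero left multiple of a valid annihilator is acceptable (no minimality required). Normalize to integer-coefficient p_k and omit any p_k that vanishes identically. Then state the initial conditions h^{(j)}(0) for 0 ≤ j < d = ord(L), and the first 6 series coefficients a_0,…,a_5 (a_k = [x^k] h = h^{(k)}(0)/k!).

f: a_k = -3, -3, -12, -21, -57, -120, …
g: a_k = -1, -2, -4, -8, -16, -32, …
Weyl lclm of L_f,L_g ⇒ L₀ (ord ≤ 2).
h₀' ⇒ L via d/dx closure of L₀.
L = (12 - 288·x + 648·x^2 - 1296·x^3 + 648·x^4) + (9 + 12·x - 126·x^2 + 540·x^3 - 1188·x^4 + 648·x^5)·Dx + (-2 + 15·x - 52·x^2 + 78·x^3 + 27·x^4 - 180·x^5 + 108·x^6)·Dx^2  (order 2).
h: a_k = -5, -32, -87, -292, -760, -2130, …
ICs: h(0) = -5, h′(0) = -32.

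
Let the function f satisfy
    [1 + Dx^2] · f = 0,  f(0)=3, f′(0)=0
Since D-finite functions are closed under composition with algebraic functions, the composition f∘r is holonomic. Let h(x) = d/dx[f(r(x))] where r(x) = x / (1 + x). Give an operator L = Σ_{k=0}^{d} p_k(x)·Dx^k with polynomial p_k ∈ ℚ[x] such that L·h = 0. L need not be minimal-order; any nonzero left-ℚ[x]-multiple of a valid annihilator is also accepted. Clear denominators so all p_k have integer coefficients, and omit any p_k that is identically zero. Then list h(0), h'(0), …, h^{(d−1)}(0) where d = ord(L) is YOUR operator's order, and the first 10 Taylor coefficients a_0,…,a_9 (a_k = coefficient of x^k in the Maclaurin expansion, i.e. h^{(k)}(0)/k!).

f: a_k = 3, 0, -3/2, 0, 1/8, 0, -1/240, 0, 1/13440, 0, …
f∘r: x↦r, Dx↦Dx/r' in L_f ⇒ L₀.
h=h₀': d/dx-closure on L₀ ⇒ L.
L = (7 + 12·x + 6·x^2) + (6 + 18·x + 18·x^2 + 6·x^3)·Dx + (1 + 4·x + 6·x^2 + 4·x^3 + x^4)·Dx^2  (order 2).
h: a_k = 0, -3, 9, -35/2, 55/2, -1501/40, 1827/40, -16699/336, 26373/560, -4260601/120960, …
ICs: h(0) = 0, h′(0) = -3.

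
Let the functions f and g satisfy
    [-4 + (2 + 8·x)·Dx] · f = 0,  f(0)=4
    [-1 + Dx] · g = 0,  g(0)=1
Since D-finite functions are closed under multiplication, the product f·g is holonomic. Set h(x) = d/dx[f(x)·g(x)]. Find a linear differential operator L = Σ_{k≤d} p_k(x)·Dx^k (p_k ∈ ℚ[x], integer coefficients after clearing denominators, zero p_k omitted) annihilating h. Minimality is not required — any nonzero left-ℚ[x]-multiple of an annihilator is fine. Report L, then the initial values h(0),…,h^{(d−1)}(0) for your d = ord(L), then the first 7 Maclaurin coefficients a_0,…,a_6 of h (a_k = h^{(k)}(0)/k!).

L = (1 + 24·x + 16·x^2) + (-3 - 16·x - 16·x^2)·Dx  (order 1).
h: a_k = 12, 4, 38, -106, 2371/6, -43487/30, 323377/60, …
ICs: h(0) = 12.

f: a_k = 4, 8, -8, 16, -40, 112, -336, …
g: a_k = 1, 1, 1/2, 1/6, 1/24, 1/120, 1/720, …
Sym-product of L_f,L_g gives L₀ (≤ ord 1).
Differentiate: ansatz ord ≤ ord L₀ ⇒ L.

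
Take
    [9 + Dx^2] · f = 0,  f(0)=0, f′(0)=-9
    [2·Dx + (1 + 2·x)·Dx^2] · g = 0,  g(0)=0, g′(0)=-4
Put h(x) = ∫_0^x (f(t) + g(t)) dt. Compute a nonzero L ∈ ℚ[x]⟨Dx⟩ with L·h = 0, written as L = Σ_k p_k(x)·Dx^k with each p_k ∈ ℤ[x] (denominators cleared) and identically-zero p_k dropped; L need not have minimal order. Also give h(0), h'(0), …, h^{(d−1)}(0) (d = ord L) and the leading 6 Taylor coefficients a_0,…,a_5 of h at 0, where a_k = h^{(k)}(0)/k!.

f: a_k = 0, -9, 0, 27/2, 0, -243/40, …
g: a_k = 0, -4, 4, -16/3, 8, -64/5, …
Sum ⇒ L₀ = lclm(L_f,L_g) in ℚ(x)⟨Dx⟩.
Integrate: L := L₀·Dx.
L = (594 + 648·x + 648·x^2)·Dx^2 + (153 + 630·x + 972·x^2 + 648·x^3)·Dx^3 + (66 + 72·x + 72·x^2)·Dx^4 + (17 + 70·x + 108·x^2 + 72·x^3)·Dx^5  (order 5).
h: a_k = 0, 0, -13/2, 4/3, 49/24, 8/5, …
ICs: h(0) = 0, h′(0) = 0, h′′(0) = -13, h′′′(0) = 8, h′′′′(0) = 49.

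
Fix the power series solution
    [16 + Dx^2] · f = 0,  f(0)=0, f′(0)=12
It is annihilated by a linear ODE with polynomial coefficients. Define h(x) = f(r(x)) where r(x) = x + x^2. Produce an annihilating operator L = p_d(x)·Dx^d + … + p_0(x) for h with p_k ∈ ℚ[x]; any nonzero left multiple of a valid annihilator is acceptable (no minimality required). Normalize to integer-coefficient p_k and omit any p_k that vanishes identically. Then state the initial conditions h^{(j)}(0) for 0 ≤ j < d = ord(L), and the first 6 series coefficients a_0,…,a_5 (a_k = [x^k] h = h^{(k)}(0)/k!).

f: a_k = 0, 12, 0, -32, 0, 128/5, …
Change of var in L_f (x↦r) gives L₀.
L = (16 + 96·x + 192·x^2 + 128·x^3) - 2·Dx + (1 + 2·x)·Dx^2  (order 2).
h: a_k = 0, 12, 12, -32, -96, -352/5, …
ICs: h(0) = 0, h′(0) = 12.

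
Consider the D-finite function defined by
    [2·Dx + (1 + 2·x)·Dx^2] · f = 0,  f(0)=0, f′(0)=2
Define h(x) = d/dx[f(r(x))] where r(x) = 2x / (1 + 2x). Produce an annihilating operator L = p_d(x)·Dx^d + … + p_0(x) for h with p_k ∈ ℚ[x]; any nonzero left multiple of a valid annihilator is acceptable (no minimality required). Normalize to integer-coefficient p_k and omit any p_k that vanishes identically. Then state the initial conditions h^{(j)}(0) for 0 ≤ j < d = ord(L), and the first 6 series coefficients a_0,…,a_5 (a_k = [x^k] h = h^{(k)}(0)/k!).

L = (8 + 24·x) + (1 + 8·x + 12·x^2)·Dx  (order 1).
h: a_k = 4, -32, 208, -1280, 7744, -46592, …
ICs: h(0) = 4.

f: a_k = 0, 2, -2, 8/3, -4, 32/5, …
L₀ from L_f via x↦r, Dx↦r'^{-1}Dx.
Differentiate: ansatz ord ≤ ord L₀ ⇒ L.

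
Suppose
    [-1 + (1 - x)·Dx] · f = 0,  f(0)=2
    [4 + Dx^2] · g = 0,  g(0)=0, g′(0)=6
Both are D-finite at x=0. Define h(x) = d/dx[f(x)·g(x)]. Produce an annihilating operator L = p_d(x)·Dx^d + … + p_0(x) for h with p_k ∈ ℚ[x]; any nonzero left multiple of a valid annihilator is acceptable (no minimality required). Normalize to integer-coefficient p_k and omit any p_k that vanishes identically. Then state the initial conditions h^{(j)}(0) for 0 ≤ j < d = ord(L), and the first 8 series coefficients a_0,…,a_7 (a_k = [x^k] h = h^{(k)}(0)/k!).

L = (2 - 8·x + 4·x^2) + (-2 + 2·x)·Dx + (1 - 2·x + x^2)·Dx^2  (order 2).
h: a_k = 12, 24, 12, 16, 28, 168/5, 572/15, 4576/105, …
ICs: h(0) = 12, h′(0) = 24.

f: a_k = 2, 2, 2, 2, 2, 2, 2, 2, …
g: a_k = 0, 6, 0, -4, 0, 4/5, 0, -8/105, …
Product ⇒ symmetric product L₀, ord ≤ 2.
Differentiate: ansatz ord ≤ ord L₀ ⇒ L.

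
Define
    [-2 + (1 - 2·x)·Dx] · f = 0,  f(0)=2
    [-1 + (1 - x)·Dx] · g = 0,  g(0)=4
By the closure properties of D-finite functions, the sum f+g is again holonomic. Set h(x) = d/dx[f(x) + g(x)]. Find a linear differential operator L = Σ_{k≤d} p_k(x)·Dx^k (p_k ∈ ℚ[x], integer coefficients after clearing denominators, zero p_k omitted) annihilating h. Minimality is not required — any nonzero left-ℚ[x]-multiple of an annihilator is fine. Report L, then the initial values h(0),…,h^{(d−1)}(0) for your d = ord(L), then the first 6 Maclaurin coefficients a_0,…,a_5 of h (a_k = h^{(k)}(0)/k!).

f: a_k = 2, 4, 8, 16, 32, 64, …
g: a_k = 4, 4, 4, 4, 4, 4, …
L₀ := lclm(L_f,L_g); ord L₀ ≤ 1+1.
h₀' ⇒ L via d/dx closure of L₀.
L = 12 + (-9 + 12·x)·Dx + (1 - 3·x + 2·x^2)·Dx^2  (order 2).
h: a_k = 8, 24, 60, 144, 340, 792, …
ICs: h(0) = 8, h′(0) = 24.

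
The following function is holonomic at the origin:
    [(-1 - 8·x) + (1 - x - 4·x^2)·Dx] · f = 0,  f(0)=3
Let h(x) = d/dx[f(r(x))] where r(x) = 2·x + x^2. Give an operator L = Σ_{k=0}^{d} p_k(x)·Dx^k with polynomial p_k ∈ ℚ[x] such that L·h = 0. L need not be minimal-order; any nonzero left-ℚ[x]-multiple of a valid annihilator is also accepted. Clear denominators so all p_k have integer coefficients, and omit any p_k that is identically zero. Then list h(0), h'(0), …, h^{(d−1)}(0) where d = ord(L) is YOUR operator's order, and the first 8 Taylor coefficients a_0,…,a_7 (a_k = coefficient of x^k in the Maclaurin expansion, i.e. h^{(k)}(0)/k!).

L = (21 + 150·x + 987·x^2 + 2192·x^3 + 2148·x^4 + 960·x^5 + 160·x^6) + (-1 - 15·x + 27·x^2 + 345·x^3 + 700·x^4 + 588·x^5 + 224·x^6 + 32·x^7)·Dx  (order 1).
h: a_k = 6, 126, 828, 6924, 45930, 314802, 2029272, 13005048, …
ICs: h(0) = 6.

f: a_k = 3, 3, 15, 27, 87, 195, 543, 1323, …
h₀=f(r): pull back L_f along r ⇒ L₀.
Derive L from L₀ (diff closure).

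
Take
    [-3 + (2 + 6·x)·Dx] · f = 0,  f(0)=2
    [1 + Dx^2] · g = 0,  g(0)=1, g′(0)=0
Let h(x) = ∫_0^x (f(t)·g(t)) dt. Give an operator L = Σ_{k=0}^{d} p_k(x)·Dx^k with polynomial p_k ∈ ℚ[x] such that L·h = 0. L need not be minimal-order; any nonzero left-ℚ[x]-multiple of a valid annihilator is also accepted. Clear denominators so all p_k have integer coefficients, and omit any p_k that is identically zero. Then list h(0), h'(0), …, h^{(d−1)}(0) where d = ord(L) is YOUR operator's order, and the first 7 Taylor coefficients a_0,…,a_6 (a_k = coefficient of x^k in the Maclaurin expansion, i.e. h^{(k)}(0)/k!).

L = (31 + 24·x + 36·x^2)·Dx + (-12 - 36·x)·Dx^2 + (4 + 24·x + 36·x^2)·Dx^3  (order 3).
h: a_k = 0, 2, 3/2, -13/12, 15/32, -983/960, 1501/768, …
ICs: h(0) = 0, h′(0) = 2, h′′(0) = 3.

f: a_k = 2, 3, -9/4, 27/8, -405/64, 1701/128, -15309/512, …
g: a_k = 1, 0, -1/2, 0, 1/24, 0, -1/720, …
Sym-product of L_f,L_g gives L₀ (≤ ord 2).
∫: right-multiply L₀ by Dx.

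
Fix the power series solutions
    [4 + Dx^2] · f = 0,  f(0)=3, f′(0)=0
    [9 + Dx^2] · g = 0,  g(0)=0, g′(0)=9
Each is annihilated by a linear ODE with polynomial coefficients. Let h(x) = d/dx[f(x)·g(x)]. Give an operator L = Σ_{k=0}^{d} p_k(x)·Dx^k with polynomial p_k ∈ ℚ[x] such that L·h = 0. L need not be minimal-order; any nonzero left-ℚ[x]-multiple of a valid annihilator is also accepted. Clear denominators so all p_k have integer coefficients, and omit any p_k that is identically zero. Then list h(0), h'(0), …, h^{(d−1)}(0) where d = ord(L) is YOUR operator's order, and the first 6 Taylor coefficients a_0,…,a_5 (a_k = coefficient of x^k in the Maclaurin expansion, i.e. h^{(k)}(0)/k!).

f: a_k = 3, 0, -6, 0, 2, 0, …
g: a_k = 0, 9, 0, -27/2, 0, 243/40, …
Product ⇒ symmetric product L₀, ord ≤ 4.
Differentiate: ansatz ord ≤ ord L₀ ⇒ L.
L = 25 + 26·Dx^2 + Dx^4  (order 4).
h: a_k = 27, 0, -567/2, 0, 4689/8, 0, …
ICs: h(0) = 27, h′(0) = 0, h′′(0) = -567, h′′′(0) = 0.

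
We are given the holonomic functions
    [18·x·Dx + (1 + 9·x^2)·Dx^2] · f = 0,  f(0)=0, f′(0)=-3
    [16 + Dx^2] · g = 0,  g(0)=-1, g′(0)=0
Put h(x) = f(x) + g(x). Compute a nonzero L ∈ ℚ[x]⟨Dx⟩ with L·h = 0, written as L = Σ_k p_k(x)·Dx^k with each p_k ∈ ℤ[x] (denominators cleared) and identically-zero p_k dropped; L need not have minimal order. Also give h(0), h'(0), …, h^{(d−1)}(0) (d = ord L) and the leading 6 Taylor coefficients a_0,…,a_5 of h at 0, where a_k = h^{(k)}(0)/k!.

L = (-13248·x + 181440·x^3 + 186624·x^5)·Dx + (-16 + 6048·x^2 + 66096·x^4 + 93312·x^6)·Dx^2 + (-828·x + 11340·x^3 + 11664·x^5)·Dx^3 + (-1 + 378·x^2 + 4131·x^4 + 5832·x^6)·Dx^4  (order 4).
h: a_k = -1, -3, 8, 9, -32/3, -243/5, …
ICs: h(0) = -1, h′(0) = -3, h′′(0) = 16, h′′′(0) = 54.

f: a_k = 0, -3, 0, 9, 0, -243/5, …
g: a_k = -1, 0, 8, 0, -32/3, 0, …
Sum ⇒ L₀ = lclm(L_f,L_g) in ℚ(x)⟨Dx⟩.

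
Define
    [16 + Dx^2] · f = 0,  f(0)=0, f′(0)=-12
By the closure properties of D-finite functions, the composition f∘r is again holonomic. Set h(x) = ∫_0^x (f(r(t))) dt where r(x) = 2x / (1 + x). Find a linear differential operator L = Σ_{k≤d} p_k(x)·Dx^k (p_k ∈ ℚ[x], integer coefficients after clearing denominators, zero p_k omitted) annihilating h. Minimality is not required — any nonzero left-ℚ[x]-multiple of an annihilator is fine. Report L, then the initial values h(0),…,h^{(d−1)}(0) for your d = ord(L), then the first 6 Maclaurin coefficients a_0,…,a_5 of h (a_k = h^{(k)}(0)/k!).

L = 64·Dx + (2 + 6·x + 6·x^2 + 2·x^3)·Dx^2 + (1 + 4·x + 6·x^2 + 4·x^3 + x^4)·Dx^3  (order 3).
h: a_k = 0, 0, -12, 8, 58, -744/5, …
ICs: h(0) = 0, h′(0) = 0, h′′(0) = -24.

f: a_k = 0, -12, 0, 32, 0, -128/5, …
h₀=f(r): pull back L_f along r ⇒ L₀.
h=∫₀ˣh₀: take L = L₀·Dx.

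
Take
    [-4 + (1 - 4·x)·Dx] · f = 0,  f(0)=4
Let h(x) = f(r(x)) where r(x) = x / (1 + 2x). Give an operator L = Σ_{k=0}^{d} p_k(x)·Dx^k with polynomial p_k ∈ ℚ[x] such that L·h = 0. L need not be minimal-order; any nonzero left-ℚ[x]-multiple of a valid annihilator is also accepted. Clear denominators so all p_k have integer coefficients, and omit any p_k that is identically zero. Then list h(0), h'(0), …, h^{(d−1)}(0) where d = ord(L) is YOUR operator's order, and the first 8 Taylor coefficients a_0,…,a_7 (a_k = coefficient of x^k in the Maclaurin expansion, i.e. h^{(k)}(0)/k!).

L = 4 + (-1 + 4·x^2)·Dx  (order 1).
h: a_k = 4, 16, 32, 64, 128, 256, 512, 1024, …
ICs: h(0) = 4.

f: a_k = 4, 16, 64, 256, 1024, 4096, 16384, 65536, …
L₀ from L_f via x↦r, Dx↦r'^{-1}Dx.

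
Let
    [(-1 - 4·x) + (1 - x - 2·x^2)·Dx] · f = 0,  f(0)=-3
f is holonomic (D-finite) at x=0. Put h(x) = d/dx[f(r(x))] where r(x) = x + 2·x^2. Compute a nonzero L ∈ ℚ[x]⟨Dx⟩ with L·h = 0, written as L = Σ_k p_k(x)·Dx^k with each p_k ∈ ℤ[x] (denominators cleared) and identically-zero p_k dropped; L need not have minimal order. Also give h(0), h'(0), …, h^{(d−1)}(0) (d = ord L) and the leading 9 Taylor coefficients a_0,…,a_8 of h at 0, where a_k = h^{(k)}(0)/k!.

L = (10 + 72·x + 240·x^2 + 544·x^3 + 1344·x^4 + 1920·x^5 + 1280·x^6) + (-1 - 7·x - 12·x^2 + 32·x^3 + 200·x^4 + 384·x^5 + 448·x^6 + 256·x^7)·Dx  (order 1).
h: a_k = -3, -30, -153, -636, -2535, -10026, -37653, -139128, -506979, …
ICs: h(0) = -3.

f: a_k = -3, -3, -9, -15, -33, -63, -129, -255, -513, …
h₀=f(r): pull back L_f along r ⇒ L₀.
Differentiate: ansatz ord ≤ ord L₀ ⇒ L.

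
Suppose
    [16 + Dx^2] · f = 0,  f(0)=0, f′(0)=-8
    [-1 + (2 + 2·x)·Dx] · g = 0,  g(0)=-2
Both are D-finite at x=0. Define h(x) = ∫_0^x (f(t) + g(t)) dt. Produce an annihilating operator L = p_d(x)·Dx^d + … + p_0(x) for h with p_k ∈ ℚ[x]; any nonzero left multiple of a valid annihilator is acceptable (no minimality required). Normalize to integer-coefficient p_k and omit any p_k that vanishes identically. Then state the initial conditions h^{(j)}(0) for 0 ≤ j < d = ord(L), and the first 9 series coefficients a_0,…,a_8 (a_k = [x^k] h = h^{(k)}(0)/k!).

f: a_k = 0, -8, 0, 64/3, 0, -256/15, 0, 2048/315, 0, …
g: a_k = -2, -1, 1/4, -1/8, 5/64, -7/128, 21/512, -33/1024, 429/16384, …
f+g: L₀ = lclm(L_f,L_g), ord ≤ 2+1.
Integrate: L := L₀·Dx.
L = (-1072 - 2048·x - 1024·x^2)·Dx + (2016 + 6112·x + 6144·x^2 + 2048·x^3)·Dx^2 + (-67 - 128·x - 64·x^2)·Dx^3 + (126 + 382·x + 384·x^2 + 128·x^3)·Dx^4  (order 4).
h: a_k = 0, -2, -9/2, 1/12, 509/96, 1/64, -32873/11520, 3/512, 2086757/2580480, …
ICs: h(0) = 0, h′(0) = -2, h′′(0) = -9, h′′′(0) = 1/2.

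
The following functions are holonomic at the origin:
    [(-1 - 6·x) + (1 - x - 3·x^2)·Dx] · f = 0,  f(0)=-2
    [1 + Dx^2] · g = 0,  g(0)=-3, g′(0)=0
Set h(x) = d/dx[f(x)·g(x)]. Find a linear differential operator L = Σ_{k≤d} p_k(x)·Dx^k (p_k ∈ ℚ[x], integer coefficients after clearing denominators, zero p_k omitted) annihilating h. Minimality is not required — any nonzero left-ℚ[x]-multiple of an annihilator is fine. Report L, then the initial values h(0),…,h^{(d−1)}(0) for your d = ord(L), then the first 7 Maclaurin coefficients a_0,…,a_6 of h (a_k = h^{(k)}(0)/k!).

L = (83 - 2·x - 5·x^2 + 6·x^3 + 9·x^4) + (16 + 98·x + 18·x^2 + 36·x^3)·Dx + (-5 + 4·x + 13·x^2 + 6·x^3 + 9·x^4)·Dx^2  (order 2).
h: a_k = 6, 42, 117, 409, 4385/4, 63119/20, 994343/120, …
ICs: h(0) = 6, h′(0) = 42.

f: a_k = -2, -2, -8, -14, -38, -80, -194, …
g: a_k = -3, 0, 3/2, 0, -1/8, 0, 1/240, …
h₀=f·g: eliminate ⇒ L₀, order ≤ 1·2.
Derive L from L₀ (diff closure).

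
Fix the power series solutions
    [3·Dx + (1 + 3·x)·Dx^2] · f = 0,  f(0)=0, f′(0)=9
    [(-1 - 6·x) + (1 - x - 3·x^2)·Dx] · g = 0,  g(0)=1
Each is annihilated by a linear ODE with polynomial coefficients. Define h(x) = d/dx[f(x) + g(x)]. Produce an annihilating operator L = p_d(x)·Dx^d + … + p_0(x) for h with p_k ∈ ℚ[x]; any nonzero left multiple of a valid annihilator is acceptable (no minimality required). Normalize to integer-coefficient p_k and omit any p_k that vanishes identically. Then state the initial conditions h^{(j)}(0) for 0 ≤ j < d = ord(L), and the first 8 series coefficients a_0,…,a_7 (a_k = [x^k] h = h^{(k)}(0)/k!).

f: a_k = 0, 9, -27/2, 27, -243/4, 729/5, -729/2, 6561/7, …
g: a_k = 1, 1, 4, 7, 19, 40, 97, 217, …
L₀ := lclm(L_f,L_g); ord L₀ ≤ 2+1.
h=h₀': d/dx-closure on L₀ ⇒ L.
L = (-270 - 1422·x - 3780·x^2 - 2916·x^3 - 2916·x^4) + (-24 - 468·x - 2736·x^2 - 5616·x^3 - 5994·x^4 - 4860·x^5)·Dx + (11 + 79·x + 129·x^2 - 171·x^3 - 783·x^4 - 1377·x^5 - 972·x^6)·Dx^2  (order 2).
h: a_k = 10, -19, 102, -167, 929, -1605, 8080, -15619, …
ICs: h(0) = 10, h′(0) = -19.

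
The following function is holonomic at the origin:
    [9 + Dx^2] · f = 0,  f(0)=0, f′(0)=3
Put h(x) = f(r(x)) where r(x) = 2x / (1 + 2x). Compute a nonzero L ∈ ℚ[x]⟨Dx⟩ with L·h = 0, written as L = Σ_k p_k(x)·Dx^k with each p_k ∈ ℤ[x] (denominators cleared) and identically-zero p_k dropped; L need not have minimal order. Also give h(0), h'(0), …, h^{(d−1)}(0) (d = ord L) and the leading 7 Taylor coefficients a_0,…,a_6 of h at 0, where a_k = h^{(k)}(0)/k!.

L = 36 + (4 + 24·x + 48·x^2 + 32·x^3)·Dx + (1 + 8·x + 24·x^2 + 32·x^3 + 16·x^4)·Dx^2  (order 2).
h: a_k = 0, 6, -12, -12, 168, -3516/5, 2040, …
ICs: h(0) = 0, h′(0) = 6.

f: a_k = 0, 3, 0, -9/2, 0, 81/40, 0, …
L₀ from L_f via x↦r, Dx↦r'^{-1}Dx.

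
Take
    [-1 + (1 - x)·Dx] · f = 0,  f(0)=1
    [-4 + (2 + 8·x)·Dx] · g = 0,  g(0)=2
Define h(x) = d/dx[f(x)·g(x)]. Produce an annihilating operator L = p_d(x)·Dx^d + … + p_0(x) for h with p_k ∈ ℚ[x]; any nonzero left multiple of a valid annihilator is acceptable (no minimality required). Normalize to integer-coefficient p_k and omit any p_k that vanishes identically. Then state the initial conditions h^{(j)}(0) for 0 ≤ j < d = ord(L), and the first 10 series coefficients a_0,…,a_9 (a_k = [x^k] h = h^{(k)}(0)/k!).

L = (2 + 36·x + 12·x^2) + (-3 - 11·x + 6·x^2 + 8·x^3)·Dx  (order 1).
h: a_k = 6, 4, 30, -40, 230, -732, 2842, -10480, 39690, -150380, …
ICs: h(0) = 6.

f: a_k = 1, 1, 1, 1, 1, 1, 1, 1, 1, 1, …
g: a_k = 2, 4, -4, 8, -20, 56, -168, 528, -1716, 5720, …
f·g: L₀ = L_f ⊗_s L_g, ord ≤ 1·1.
Derive L from L₀ (diff closure).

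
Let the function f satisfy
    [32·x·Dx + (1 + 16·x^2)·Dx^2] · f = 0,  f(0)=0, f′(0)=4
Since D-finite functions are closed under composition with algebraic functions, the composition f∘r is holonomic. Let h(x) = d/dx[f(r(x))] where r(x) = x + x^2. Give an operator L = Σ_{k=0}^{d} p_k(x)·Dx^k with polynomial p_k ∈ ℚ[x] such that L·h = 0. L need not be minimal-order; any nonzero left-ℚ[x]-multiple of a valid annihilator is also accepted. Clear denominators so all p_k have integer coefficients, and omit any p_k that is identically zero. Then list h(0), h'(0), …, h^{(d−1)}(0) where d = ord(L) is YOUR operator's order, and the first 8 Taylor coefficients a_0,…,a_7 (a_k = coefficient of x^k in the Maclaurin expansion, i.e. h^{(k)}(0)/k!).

L = (-2 + 32·x + 128·x^2 + 192·x^3 + 96·x^4) + (1 + 2·x + 16·x^2 + 64·x^3 + 80·x^4 + 32·x^5)·Dx  (order 1).
h: a_k = 4, 8, -64, -256, 704, 6016, -2048, -114688, …
ICs: h(0) = 4.

f: a_k = 0, 4, 0, -64/3, 0, 1024/5, 0, -16384/7, …
Substitute x→r, Dx→(1/r')Dx; clear ⇒ L₀.
h₀' ⇒ L via d/dx closure of L₀.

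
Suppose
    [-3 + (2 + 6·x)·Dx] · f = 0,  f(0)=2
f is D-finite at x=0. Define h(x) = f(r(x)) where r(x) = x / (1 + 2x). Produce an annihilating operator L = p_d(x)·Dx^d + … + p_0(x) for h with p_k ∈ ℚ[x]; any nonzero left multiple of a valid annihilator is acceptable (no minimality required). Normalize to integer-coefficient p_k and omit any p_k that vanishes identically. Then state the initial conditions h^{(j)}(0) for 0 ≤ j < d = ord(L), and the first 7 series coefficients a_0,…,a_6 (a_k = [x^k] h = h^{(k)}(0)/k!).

L = -3 + (2 + 14·x + 20·x^2)·Dx  (order 1).
h: a_k = 2, 3, -33/4, 195/8, -4965/64, 33909/128, -492501/512, …
ICs: h(0) = 2.

f: a_k = 2, 3, -9/4, 27/8, -405/64, 1701/128, -15309/512, …
L₀ from L_f via x↦r, Dx↦r'^{-1}Dx.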